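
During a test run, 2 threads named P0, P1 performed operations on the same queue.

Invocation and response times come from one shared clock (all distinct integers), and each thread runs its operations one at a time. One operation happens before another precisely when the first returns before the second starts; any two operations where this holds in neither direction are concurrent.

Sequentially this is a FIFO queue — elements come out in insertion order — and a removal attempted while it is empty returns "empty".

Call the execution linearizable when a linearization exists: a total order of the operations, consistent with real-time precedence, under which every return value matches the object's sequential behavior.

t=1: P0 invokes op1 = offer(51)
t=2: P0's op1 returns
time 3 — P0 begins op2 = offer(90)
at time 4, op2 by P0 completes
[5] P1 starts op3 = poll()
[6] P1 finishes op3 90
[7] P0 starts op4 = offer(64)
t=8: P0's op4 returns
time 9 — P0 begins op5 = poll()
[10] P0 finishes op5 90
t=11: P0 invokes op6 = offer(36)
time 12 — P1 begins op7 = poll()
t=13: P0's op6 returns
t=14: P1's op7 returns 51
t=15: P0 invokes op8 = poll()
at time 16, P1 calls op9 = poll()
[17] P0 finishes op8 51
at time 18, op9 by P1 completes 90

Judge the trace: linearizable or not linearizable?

already the first 6 events (up to op3's response at time 6) admit no linearization; the first 5 still do
exactly one order of the 3 completed ops respects real time; the queue replay fails
for example op1, op2, op3 fails at step 3: op3 poll() → 90 is not legal there

not linearizable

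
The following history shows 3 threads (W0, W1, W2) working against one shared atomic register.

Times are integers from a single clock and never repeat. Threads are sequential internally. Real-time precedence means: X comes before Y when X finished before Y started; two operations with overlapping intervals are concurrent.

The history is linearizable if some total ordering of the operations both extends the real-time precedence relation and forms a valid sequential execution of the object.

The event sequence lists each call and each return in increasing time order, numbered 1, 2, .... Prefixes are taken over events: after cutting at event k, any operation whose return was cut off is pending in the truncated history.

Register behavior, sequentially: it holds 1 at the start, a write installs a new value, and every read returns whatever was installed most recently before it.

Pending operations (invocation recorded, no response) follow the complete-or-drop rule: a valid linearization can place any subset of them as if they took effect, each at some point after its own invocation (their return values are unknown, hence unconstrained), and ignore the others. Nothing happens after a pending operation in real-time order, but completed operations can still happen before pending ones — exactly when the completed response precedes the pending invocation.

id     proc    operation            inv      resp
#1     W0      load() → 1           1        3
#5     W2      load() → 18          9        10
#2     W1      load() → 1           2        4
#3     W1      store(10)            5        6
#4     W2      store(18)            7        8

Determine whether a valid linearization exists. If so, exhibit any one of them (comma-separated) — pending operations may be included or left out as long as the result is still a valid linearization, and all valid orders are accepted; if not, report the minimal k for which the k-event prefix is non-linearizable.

step 1: #1 load() → 1 — value 1
step 2: #2 load() → 1 — value 1
step 3: #3 store(10) — value 10
step 4: #4 store(18) — value 18
step 5: #5 load() → 18 — value 18

linearizable — witness: #1, #2, #3, #4, #5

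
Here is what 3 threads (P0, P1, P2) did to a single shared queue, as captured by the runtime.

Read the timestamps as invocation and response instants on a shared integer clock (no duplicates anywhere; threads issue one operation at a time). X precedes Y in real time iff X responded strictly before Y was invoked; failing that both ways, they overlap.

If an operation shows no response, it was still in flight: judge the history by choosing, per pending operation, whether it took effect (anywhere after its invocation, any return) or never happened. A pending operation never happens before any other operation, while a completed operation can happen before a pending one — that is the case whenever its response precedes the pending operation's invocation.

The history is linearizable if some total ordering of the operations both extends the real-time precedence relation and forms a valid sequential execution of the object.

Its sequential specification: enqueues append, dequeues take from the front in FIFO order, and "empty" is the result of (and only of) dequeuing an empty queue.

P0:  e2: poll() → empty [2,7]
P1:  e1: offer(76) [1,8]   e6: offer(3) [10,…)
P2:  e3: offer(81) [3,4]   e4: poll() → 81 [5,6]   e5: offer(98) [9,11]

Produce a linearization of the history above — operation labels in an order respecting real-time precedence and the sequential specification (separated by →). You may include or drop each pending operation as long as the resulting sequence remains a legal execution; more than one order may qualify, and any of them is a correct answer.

e2 → e3 → e1 → e4 → e5

after step 1 (e2 poll() → empty): queue <>
after step 2 (e3 offer(81)): queue <81>
after step 3 (e1 offer(76)): queue <81,76>
after step 4 (e4 poll() → 81): queue <76>
after step 5 (e5 offer(98)): queue <76,98>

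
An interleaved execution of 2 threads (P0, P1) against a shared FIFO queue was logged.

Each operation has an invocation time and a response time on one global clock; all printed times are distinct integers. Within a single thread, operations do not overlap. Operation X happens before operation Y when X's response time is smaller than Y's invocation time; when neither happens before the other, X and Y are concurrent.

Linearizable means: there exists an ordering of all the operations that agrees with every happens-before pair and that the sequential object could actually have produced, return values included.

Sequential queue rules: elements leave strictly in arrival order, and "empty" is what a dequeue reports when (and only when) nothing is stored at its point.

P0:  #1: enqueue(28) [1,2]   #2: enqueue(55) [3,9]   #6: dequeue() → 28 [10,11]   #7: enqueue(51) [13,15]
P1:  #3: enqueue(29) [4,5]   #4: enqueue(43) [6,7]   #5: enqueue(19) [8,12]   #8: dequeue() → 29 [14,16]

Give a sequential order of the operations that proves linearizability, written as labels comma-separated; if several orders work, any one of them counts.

#1, #3, #2, #4, #5, #6, #7, #8

after step 1 (#1 enqueue(28)): queue <28>
after step 2 (#3 enqueue(29)): queue <28,29>
after step 3 (#2 enqueue(55)): queue <28,29,55>
after step 4 (#4 enqueue(43)): queue <28,29,55,43>
after step 5 (#5 enqueue(19)): queue <28,29,55,43,19>
after step 6 (#6 dequeue() → 28): queue <29,55,43,19>
after step 7 (#7 enqueue(51)): queue <29,55,43,19,51>
after step 8 (#8 dequeue() → 29): queue <55,43,19,51>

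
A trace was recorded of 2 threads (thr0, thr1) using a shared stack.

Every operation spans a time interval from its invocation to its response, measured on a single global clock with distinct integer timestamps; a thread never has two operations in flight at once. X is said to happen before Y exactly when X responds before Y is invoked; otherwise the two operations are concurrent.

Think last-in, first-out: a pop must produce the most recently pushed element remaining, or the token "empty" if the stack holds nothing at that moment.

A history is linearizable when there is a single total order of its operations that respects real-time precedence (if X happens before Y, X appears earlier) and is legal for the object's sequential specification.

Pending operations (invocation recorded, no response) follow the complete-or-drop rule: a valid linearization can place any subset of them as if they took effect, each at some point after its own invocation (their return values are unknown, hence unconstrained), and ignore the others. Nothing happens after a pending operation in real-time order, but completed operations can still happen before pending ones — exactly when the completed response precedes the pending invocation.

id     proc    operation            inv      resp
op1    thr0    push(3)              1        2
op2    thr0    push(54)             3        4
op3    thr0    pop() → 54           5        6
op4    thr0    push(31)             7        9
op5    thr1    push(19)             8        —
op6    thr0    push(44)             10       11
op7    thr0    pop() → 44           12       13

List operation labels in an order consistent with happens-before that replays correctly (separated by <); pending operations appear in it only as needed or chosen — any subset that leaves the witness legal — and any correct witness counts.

step 1: op1 push(3) — stack <3>
step 2: op2 push(54) — stack <3,54>
step 3: op3 pop() → 54 — stack <3>
step 4: op4 push(31) — stack <3,31>
step 5: op5 push(19) (pending, included) — stack <3,31,19>
step 6: op6 push(44) — stack <3,31,19,44>
step 7: op7 pop() → 44 — stack <3,31,19>

op1 < op2 < op3 < op4 < op5 < op6 < op7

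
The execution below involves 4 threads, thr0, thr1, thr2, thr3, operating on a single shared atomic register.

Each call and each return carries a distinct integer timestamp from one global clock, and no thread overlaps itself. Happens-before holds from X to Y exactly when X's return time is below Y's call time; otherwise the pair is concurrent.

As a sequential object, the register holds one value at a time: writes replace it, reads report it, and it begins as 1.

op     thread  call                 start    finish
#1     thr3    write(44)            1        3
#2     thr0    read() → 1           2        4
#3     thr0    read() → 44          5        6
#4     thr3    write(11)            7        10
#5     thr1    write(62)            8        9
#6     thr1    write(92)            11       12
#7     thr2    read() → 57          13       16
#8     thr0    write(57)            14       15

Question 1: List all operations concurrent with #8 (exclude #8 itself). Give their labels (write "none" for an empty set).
#7

#8 spans [14,15]: anything still running between times 14 and 15 counts as concurrent
#1 [1,3]: before
#2 [2,4]: before
#3 [5,6]: before
#4 [7,10]: before
#5 [8,9]: before
#6 [11,12]: before
#7 [13,16]: concurrent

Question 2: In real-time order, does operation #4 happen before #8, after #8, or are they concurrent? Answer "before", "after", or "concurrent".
before

#4 spans [7,10], #8 spans [14,15]
resp(#4)=10 < inv(#8)=14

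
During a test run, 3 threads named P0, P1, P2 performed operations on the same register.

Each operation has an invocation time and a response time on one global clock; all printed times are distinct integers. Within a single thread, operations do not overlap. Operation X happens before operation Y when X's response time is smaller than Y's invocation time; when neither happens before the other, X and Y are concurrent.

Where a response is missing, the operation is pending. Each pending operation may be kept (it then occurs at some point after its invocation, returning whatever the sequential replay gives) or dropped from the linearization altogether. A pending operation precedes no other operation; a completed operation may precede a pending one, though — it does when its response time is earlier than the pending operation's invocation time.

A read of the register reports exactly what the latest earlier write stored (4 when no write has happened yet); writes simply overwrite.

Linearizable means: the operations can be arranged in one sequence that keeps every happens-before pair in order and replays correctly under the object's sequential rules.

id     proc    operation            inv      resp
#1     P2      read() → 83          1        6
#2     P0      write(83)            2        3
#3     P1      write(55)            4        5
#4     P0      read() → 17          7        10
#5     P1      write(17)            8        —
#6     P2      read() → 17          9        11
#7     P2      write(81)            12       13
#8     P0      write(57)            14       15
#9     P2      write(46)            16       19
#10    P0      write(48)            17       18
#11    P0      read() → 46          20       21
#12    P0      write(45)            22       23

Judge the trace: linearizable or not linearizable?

linearizable

a witness: #2, #1, #3, #5, #4, #6, #7, #8, #10, #9, #11, #12
after step 1 (#2 write(83)): value 83
after step 2 (#1 read() → 83): value 83
after step 3 (#3 write(55)): value 55
after step 4 (#5 write(17) (pending, included)): value 17
after step 5 (#4 read() → 17): value 17
after step 6 (#6 read() → 17): value 17
after step 7 (#7 write(81)): value 81
after step 8 (#8 write(57)): value 57
after step 9 (#10 write(48)): value 48
after step 10 (#9 write(46)): value 46
after step 11 (#11 read() → 46): value 46
after step 12 (#12 write(45)): value 45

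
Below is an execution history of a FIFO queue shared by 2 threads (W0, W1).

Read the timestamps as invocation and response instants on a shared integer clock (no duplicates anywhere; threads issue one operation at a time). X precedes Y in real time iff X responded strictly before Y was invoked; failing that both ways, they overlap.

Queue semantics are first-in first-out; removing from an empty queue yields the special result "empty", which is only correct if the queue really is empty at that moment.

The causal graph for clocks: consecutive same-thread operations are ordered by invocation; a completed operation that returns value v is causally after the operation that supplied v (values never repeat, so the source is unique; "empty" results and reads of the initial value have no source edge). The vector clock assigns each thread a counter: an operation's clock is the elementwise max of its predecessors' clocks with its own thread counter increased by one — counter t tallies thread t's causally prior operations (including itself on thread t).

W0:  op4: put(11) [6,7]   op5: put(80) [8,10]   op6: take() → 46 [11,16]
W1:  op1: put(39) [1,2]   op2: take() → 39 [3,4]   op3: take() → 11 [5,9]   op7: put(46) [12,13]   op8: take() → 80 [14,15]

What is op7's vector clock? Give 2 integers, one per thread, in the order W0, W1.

(1, 4)

no predecessors for op1 (invoked 1): W1 increments from zero → (0, 1)
no predecessors for op4 (invoked 6): W0 increments from zero → (1, 0)
invoked at 3, op2 merges VC(op1)=(0, 1) and bumps W1's slot → (0, 2)
invoked at 8, op5 merges VC(op4)=(1, 0) and bumps W0's slot → (2, 0)
invoked at 5, op3 merges VC(op2)=(0, 2), VC(op4)=(1, 0) and bumps W1's slot → (1, 3)
invoked at 12, op7 merges VC(op3)=(1, 3) and bumps W1's slot → (1, 4)
invoked at 14, op8 merges VC(op5)=(2, 0), VC(op7)=(1, 4) and bumps W1's slot → (2, 5)
invoked at 11, op6 merges VC(op5)=(2, 0), VC(op7)=(1, 4) and bumps W0's slot → (3, 4)
target: VC(op7) = (1, 4)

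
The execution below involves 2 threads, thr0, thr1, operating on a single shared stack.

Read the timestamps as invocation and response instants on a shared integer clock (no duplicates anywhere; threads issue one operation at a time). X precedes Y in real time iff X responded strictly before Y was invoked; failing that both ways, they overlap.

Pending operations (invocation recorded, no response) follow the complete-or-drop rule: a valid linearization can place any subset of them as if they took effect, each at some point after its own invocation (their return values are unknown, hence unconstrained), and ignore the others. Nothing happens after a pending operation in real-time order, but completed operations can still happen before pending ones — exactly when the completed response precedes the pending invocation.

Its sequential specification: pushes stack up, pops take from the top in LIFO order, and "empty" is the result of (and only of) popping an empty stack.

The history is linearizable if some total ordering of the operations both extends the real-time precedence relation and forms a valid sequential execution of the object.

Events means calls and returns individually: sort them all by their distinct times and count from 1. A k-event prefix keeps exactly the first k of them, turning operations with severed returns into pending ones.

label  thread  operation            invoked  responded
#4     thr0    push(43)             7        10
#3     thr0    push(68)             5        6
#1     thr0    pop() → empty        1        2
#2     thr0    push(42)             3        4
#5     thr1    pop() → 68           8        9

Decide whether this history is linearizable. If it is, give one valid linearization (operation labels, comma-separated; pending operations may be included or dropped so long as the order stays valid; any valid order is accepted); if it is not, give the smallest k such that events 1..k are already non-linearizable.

linearizable — witness: #1, #2, #3, #5, #4

step 1: #1 pop() → empty — stack <>
step 2: #2 push(42) — stack <42>
step 3: #3 push(68) — stack <42,68>
step 4: #5 pop() → 68 — stack <42>
step 5: #4 push(43) — stack <42,43>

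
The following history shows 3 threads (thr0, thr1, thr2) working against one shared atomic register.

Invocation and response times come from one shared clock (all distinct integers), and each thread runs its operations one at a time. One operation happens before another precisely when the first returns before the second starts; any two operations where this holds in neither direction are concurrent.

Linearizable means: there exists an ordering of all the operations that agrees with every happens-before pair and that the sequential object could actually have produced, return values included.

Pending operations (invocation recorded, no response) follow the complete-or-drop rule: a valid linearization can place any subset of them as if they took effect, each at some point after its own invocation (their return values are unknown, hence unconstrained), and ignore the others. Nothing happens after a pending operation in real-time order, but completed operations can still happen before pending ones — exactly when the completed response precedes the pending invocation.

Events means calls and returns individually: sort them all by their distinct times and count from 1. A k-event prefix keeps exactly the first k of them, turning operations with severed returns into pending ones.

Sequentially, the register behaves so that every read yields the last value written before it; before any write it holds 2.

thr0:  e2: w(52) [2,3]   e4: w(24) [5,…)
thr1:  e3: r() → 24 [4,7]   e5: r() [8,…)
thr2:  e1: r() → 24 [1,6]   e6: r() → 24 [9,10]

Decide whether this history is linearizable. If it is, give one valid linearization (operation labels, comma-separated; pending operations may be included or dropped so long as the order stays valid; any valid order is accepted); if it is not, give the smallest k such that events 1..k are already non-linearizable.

step 1: e2 w(52) — value 52
step 2: e4 w(24) (pending, included) — value 24
step 3: e1 r() → 24 — value 24
step 4: e3 r() → 24 — value 24
step 5: e5 r() (pending, included) — value 24
step 6: e6 r() → 24 — value 24

linearizable — witness: e2, e4, e1, e3, e5, e6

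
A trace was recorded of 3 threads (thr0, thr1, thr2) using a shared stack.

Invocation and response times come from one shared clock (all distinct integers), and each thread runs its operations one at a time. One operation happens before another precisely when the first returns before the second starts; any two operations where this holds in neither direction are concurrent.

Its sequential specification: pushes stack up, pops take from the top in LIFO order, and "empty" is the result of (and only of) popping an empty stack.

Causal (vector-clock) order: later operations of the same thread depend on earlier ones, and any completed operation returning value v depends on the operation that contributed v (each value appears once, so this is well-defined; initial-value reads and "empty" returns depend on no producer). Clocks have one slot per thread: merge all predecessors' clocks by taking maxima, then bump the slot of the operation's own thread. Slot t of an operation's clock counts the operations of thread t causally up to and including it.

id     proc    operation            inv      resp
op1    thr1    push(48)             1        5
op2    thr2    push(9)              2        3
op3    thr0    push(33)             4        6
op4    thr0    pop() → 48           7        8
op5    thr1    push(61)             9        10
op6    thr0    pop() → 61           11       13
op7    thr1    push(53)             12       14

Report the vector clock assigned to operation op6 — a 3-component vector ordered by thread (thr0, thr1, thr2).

root op op2, invoked 2: fresh clock plus thr2's own tick → (0, 0, 1)
root op op1, invoked 1: fresh clock plus thr1's own tick → (0, 1, 0)
root op op3, invoked 4: fresh clock plus thr0's own tick → (1, 0, 0)
merge at op5 (invoked 9): VC(op1)=(0, 1, 0), own-thread bump on thr1 → (0, 2, 0)
merge at op7 (invoked 12): VC(op5)=(0, 2, 0), own-thread bump on thr1 → (0, 3, 0)
merge at op4 (invoked 7): VC(op1)=(0, 1, 0), VC(op3)=(1, 0, 0), own-thread bump on thr0 → (2, 1, 0)
merge at op6 (invoked 11): VC(op4)=(2, 1, 0), VC(op5)=(0, 2, 0), own-thread bump on thr0 → (3, 2, 0)
target: VC(op6) = (3, 2, 0)

(3, 2, 0)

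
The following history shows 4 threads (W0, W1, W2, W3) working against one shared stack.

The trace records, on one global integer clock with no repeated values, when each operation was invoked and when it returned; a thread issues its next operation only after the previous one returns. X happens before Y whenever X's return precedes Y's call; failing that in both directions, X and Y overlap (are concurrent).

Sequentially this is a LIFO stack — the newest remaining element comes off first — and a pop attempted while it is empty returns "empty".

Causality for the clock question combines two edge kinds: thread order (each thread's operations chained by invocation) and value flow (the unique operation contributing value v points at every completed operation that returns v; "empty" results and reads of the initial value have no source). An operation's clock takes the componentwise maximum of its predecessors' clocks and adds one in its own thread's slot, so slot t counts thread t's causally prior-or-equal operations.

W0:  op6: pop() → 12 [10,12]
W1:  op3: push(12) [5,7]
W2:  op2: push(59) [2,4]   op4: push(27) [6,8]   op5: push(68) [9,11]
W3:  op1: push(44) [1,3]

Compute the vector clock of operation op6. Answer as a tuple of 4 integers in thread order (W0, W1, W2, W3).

(1, 1, 0, 0)

op1, invoked 1, has no incoming edges; only W3's bump applies → (0, 0, 0, 1)
op2, invoked 2, has no incoming edges; only W2's bump applies → (0, 0, 1, 0)
op3, invoked 5, has no incoming edges; only W1's bump applies → (0, 1, 0, 0)
invoked at 6, op4 merges VC(op2)=(0, 0, 1, 0) and bumps W2's slot → (0, 0, 2, 0)
invoked at 10, op6 merges VC(op3)=(0, 1, 0, 0) and bumps W0's slot → (1, 1, 0, 0)
invoked at 9, op5 merges VC(op4)=(0, 0, 2, 0) and bumps W2's slot → (0, 0, 3, 0)
target: VC(op6) = (1, 1, 0, 0)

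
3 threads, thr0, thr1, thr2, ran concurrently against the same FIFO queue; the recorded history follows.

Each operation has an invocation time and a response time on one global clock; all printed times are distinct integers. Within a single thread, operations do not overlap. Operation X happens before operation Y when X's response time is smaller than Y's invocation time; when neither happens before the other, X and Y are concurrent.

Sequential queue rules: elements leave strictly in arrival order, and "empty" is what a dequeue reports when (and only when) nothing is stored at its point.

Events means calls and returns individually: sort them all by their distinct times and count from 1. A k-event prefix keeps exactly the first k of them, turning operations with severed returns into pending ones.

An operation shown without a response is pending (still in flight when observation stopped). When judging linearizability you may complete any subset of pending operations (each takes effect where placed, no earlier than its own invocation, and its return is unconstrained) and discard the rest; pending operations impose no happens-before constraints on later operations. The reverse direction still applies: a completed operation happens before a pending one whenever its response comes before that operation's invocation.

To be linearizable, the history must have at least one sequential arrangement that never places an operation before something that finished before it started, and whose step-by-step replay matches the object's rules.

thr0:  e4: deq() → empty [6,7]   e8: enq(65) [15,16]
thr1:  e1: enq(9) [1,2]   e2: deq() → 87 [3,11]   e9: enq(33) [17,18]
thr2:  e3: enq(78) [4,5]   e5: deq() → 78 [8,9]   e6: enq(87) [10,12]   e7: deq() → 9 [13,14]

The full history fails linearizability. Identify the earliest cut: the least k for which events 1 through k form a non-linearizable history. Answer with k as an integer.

7

events 1..6 are linearizable; a witness order is e1, e2, e3:
step 1: e1 enq(9) — queue <9>
step 2: e2 deq() (pending, included) — queue <>
step 3: e3 enq(78) — queue <78>
include event 7 — e4 responding at 7 — and every candidate order breaks
no completion choice of the 1 pending operation (e2) rescues it — every subset was tried
for example e1, e3, e4 (pending dropped) fails at step 3: e4 deq() → empty is not legal there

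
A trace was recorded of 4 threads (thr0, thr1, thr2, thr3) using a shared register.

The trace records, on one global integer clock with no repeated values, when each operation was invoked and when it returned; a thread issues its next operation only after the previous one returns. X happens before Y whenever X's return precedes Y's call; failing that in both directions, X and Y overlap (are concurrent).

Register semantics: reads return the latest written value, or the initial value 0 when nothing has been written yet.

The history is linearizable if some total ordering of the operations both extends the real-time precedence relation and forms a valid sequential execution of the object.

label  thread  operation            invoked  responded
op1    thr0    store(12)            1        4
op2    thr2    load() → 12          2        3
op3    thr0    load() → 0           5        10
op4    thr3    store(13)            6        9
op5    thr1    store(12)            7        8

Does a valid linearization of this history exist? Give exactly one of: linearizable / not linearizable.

through event 9 a valid linearization exists; event 10 (op3 responding at time 10) ends that
5 completed operations, 12 real-time-consistent orders — every register replay fails
e.g. op1, op2, op3, op4, op5: illegal at step 3, since op3 load() → 0 cannot apply there
e.g. op1, op2, op3, op5, op4: illegal at step 3, since op3 load() → 0 cannot apply there

not linearizable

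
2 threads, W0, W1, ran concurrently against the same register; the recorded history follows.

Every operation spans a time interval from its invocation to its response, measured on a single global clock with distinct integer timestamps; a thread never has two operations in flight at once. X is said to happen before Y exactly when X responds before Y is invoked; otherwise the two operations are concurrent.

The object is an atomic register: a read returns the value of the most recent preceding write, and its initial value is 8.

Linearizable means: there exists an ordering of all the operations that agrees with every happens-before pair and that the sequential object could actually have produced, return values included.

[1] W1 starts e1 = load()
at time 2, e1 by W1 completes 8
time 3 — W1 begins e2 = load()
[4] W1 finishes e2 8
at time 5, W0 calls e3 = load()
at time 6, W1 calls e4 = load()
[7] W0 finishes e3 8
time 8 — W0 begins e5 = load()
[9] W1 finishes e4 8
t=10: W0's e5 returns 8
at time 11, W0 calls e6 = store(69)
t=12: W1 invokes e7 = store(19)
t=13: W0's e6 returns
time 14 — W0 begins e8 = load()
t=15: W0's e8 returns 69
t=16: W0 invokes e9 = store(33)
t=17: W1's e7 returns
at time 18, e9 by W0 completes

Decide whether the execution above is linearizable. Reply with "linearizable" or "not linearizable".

linearizable

witness order: e1, e2, e3, e4, e5, e6, e8, e7, e9
after step 1 (e1 load() → 8): value 8
after step 2 (e2 load() → 8): value 8
after step 3 (e3 load() → 8): value 8
after step 4 (e4 load() → 8): value 8
after step 5 (e5 load() → 8): value 8
after step 6 (e6 store(69)): value 69
after step 7 (e8 load() → 69): value 69
after step 8 (e7 store(19)): value 19
after step 9 (e9 store(33)): value 33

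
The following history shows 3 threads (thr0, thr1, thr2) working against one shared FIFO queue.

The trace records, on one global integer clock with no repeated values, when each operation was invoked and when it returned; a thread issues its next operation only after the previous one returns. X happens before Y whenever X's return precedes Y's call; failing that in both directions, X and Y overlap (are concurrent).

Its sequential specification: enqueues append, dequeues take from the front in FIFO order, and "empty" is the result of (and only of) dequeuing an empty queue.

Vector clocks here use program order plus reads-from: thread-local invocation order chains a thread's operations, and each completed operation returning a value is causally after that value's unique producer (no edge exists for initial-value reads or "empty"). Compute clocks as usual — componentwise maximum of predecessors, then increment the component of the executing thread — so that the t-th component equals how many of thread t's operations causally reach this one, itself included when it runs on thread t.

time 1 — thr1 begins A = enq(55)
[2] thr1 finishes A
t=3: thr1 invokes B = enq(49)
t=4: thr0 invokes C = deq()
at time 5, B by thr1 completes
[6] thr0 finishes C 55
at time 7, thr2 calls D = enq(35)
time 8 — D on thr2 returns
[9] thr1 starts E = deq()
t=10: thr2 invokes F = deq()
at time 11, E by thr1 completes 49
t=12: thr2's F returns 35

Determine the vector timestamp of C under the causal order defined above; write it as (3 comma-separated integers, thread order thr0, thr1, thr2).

D, invoked 7, has no incoming edges; only thr2's bump applies → (0, 0, 1)
A, invoked 1, has no incoming edges; only thr1's bump applies → (0, 1, 0)
merge at F (invoked 10): VC(D)=(0, 0, 1), own-thread bump on thr2 → (0, 0, 2)
merge at B (invoked 3): VC(A)=(0, 1, 0), own-thread bump on thr1 → (0, 2, 0)
merge at C (invoked 4): VC(A)=(0, 1, 0), own-thread bump on thr0 → (1, 1, 0)
merge at E (invoked 9): VC(B)=(0, 2, 0), own-thread bump on thr1 → (0, 3, 0)
target: VC(C) = (1, 1, 0)

(1, 1, 0)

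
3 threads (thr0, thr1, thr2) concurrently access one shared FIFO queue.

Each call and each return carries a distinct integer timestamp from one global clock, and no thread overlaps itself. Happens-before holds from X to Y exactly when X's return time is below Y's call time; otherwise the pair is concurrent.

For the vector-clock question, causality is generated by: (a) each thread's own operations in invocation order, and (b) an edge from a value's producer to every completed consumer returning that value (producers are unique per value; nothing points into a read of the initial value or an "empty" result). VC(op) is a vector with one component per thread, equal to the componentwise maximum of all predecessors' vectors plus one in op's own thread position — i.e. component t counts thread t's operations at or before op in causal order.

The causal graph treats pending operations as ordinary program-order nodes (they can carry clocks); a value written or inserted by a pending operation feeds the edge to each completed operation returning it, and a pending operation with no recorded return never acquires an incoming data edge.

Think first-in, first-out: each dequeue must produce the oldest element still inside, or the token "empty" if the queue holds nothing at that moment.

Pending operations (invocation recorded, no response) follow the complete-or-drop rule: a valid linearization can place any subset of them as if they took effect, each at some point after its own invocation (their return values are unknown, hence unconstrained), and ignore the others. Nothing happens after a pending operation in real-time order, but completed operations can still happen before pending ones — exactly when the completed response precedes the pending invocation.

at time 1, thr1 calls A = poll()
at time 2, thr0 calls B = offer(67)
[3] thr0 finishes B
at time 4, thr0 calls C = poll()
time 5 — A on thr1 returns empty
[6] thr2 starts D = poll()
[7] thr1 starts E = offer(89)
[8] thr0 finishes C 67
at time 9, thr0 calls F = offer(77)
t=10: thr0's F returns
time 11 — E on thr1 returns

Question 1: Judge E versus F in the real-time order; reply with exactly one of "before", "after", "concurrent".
concurrent

E spans [7,11], F spans [9,10]
the intervals overlap in both directions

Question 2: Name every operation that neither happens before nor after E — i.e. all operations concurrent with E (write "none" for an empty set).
C, D, F

E spans [7,11]; an op avoiding the whole window 7..11 is ordered, any other is concurrent
A [1,5]: before
B [2,3]: before
C [4,8]: concurrent
D [6,…): concurrent
F [9,10]: concurrent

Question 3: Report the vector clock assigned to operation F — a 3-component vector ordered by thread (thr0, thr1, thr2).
(3, 0, 0)

D (invocation 6): nothing precedes it; thr2's component alone gives (0, 0, 1)
A (invocation 1): nothing precedes it; thr1's component alone gives (0, 1, 0)
B (invocation 2): nothing precedes it; thr0's component alone gives (1, 0, 0)
E (invocation 7): componentwise max over VC(A)=(0, 1, 0), +1 at thr1, giving (0, 2, 0)
C (invocation 4): componentwise max over VC(B)=(1, 0, 0), +1 at thr0, giving (2, 0, 0)
F (invocation 9): componentwise max over VC(C)=(2, 0, 0), +1 at thr0, giving (3, 0, 0)
target: VC(F) = (3, 0, 0)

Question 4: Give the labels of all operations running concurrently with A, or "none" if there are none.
B, C

overlap test against A [1,5]: concurrent iff the interval meets 1..5
B [2,3]: concurrent
C [4,8]: concurrent
D [6,…): after
E [7,11]: after
F [9,10]: after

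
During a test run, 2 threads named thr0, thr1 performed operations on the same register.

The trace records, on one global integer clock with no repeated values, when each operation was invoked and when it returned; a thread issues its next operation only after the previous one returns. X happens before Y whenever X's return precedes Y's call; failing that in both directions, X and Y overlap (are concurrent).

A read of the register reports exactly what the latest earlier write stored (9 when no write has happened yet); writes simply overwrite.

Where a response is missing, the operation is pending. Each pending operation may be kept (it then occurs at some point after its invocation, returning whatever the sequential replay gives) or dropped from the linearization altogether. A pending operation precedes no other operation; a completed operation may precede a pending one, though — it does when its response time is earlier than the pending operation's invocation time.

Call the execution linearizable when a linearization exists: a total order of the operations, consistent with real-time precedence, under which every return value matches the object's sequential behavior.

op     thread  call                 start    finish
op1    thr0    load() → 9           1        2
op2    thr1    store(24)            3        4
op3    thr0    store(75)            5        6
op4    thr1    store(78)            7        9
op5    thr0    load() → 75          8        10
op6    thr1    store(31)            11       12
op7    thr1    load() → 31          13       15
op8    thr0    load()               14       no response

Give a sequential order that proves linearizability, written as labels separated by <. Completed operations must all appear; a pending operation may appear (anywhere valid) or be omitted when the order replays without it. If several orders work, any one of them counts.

op1 < op2 < op3 < op5 < op4 < op6 < op7

1. op1 load() → 9, leaving value 9
2. op2 store(24), leaving value 24
3. op3 store(75), leaving value 75
4. op5 load() → 75, leaving value 75
5. op4 store(78), leaving value 78
6. op6 store(31), leaving value 31
7. op7 load() → 31, leaving value 31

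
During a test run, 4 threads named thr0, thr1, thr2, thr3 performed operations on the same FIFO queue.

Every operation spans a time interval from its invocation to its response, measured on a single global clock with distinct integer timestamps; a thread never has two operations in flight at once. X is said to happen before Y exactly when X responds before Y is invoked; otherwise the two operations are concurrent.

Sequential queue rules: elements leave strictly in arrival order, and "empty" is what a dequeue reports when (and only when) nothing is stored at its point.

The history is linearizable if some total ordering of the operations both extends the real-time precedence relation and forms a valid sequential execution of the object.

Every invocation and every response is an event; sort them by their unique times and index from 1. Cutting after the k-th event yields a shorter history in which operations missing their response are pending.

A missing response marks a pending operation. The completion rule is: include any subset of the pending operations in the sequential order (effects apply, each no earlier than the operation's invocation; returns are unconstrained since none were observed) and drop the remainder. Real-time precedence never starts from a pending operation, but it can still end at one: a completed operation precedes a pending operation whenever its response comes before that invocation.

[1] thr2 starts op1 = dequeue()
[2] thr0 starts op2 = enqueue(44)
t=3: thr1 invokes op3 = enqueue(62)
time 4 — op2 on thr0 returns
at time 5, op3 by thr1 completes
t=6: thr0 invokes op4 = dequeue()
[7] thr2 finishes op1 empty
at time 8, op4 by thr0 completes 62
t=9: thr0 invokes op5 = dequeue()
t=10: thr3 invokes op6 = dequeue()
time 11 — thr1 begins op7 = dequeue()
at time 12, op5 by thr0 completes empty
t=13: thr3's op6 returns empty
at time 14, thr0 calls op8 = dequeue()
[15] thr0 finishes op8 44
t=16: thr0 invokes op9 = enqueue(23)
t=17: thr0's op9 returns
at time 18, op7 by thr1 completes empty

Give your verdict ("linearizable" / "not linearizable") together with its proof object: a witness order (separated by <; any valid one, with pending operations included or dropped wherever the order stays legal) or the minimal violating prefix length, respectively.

prefix check: 1..14 passes, 1..15 fails once op8's time-15 response joins
7 completed operations, 16 real-time-consistent orders — every FIFO queue replay fails
every completion of the 1 pending operation (op7) was checked; none linearizes
sample order op1, op2, op3, op4, op5, op6, op8 (pending dropped) stalls at step 4 — op4 dequeue() → 62 has no legal effect
sample order op1, op2, op3, op4, op6, op5, op8 (pending dropped) stalls at step 4 — op4 dequeue() → 62 has no legal effect

not linearizable — minimal violating prefix: 15 events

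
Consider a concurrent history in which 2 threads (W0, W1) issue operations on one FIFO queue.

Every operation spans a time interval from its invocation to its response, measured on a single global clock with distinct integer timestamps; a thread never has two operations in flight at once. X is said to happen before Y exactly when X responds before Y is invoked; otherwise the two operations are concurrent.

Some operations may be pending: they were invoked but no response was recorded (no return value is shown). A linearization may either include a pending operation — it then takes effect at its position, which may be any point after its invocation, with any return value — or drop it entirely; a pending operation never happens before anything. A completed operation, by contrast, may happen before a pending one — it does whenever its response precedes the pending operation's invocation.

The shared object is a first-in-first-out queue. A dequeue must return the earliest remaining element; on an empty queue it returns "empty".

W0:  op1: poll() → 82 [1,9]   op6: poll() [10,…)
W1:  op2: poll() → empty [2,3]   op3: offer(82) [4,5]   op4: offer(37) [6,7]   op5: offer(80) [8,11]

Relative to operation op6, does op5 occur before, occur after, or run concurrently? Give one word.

op5 spans [8,11], op6 spans [10,…)
the intervals overlap in both directions

concurrent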